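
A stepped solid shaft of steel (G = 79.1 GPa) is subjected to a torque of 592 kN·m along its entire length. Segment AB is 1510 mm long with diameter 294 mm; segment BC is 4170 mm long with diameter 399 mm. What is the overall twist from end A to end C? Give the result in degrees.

1.60°

J_AB = π(0.294)⁴/32 = 7.33×10^-4 m⁴; J_BC = π(0.399)⁴/32 = 2.49×10^-3 m⁴.
θ = (T/G)·Σ L_i/J_i = (592000/79.1×10⁹)·(1.51/7.33×10^-4 + 4.17/2.49×10^-3) = 0.02795 rad.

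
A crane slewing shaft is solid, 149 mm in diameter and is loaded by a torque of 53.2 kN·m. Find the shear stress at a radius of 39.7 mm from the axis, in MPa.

J = πd⁴/32 = π(0.149)⁴/32 = 4.839×10^-5 m⁴.
Shear stress varies linearly with radius: τ = T·r/J = 53200 × 0.0397 / 4.839×10^-5 = 4.365×10^7 Pa.

43.6 MPa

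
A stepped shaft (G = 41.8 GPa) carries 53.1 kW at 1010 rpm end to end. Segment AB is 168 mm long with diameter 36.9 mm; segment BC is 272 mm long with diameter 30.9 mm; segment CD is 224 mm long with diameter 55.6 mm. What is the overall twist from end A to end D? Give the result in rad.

0.0505 rad

ω = 2π·1010/60 = 105.8 rad/s, so T = P/ω = 53.1×10³ / 105.8 = 502.0 N·m.
J_AB = π(0.0369)⁴/32 = 1.82×10^-7 m⁴; J_BC = π(0.0309)⁴/32 = 8.95×10^-8 m⁴; J_CD = π(0.0556)⁴/32 = 9.38×10^-7 m⁴.
θ = (T/G)·Σ L_i/J_i = (502.0/41.8×10⁹)·(0.168/1.82×10^-7 + 0.272/8.95×10^-8 + 0.224/9.38×10^-7) = 0.05045 rad.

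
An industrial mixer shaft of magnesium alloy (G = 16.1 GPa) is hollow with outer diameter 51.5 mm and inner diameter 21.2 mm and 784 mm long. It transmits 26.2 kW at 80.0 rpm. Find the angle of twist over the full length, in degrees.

ω = 2π·80.0/60 = 8.378 rad/s, so T = P/ω = 26.2×10³ / 8.378 = 3127 N·m.
J = π(d_o⁴ − d_i⁴)/32 = π(0.0515⁴ − 0.0212⁴)/32 = 6.708×10^-7 m⁴.
θ = T·L/(G·J) = 3127 × 0.784 / (16.1×10⁹ × 6.708×10^-7) = 0.2270 rad.

13.0°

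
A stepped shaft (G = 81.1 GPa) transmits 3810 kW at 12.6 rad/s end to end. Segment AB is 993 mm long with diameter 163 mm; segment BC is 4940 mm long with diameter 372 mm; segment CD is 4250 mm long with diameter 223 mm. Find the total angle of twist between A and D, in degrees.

7.36°

ω = 12.6 rad/s, so T = P/ω = 3810×10³ / 12.60 = 302400 N·m.
J_AB = π(0.163)⁴/32 = 6.93×10^-5 m⁴; J_BC = π(0.372)⁴/32 = 1.88×10^-3 m⁴; J_CD = π(0.223)⁴/32 = 2.43×10^-4 m⁴.
θ = (T/G)·Σ L_i/J_i = (302400/81.1×10⁹)·(0.993/6.93×10^-5 + 4.94/1.88×10^-3 + 4.25/2.43×10^-4) = 0.1285 rad.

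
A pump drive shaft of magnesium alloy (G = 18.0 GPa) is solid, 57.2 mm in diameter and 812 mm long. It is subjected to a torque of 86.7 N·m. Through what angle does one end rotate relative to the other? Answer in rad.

0.00372 rad

J = πd⁴/32 = π(0.0572)⁴/32 = 1.051×10^-6 m⁴.
θ = T·L/(G·J) = 86.70 × 0.812 / (18.0×10⁹ × 1.051×10^-6) = 3.722×10^-3 rad.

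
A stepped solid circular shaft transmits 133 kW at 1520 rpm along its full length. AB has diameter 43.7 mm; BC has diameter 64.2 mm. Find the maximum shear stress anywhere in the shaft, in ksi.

7.40 ksi

ω = 2π·1520/60 = 159.2 rad/s, so T = P/ω = 133×10³ / 159.2 = 835.6 N·m.
Under the same torque, τ_max = 16T/(πd³) is largest where d is smallest — segment AB (d = 43.7 mm).
τ_max = 16·835.6/(π·(0.0437)³) = 5.099×10^7 Pa.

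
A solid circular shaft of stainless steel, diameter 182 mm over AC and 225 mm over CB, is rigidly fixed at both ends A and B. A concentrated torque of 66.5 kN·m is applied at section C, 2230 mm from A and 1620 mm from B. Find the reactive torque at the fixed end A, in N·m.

15800 N·m

Compatibility: T_A·a/J_AC = T_B·b/J_CB with T_A + T_B = T₀.
J_AC = 1.08×10^-4 m⁴, J_CB = 2.52×10^-4 m⁴, so T_A = T₀·(J_AC/a)/((J_AC/a)+(J_CB/b)) = 15780 N·m, T_B = 50720 N·m.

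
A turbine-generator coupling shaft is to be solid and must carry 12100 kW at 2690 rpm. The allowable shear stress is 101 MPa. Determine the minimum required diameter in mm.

129 mm

ω = 2π·2690/60 = 281.7 rad/s, so T = P/ω = 12100×10³ / 281.7 = 42950 N·m.
For a solid shaft τ_max = 16T/(πd³), so d = (16T/(π τ_allow))^(1/3) = (16·42950/(π·1.01×10^8))^(1/3) = 0.1294 m.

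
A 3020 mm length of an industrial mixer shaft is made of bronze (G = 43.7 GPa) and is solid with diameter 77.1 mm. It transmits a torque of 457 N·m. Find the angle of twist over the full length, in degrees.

J = πd⁴/32 = π(0.0771)⁴/32 = 3.469×10^-6 m⁴.
θ = T·L/(G·J) = 457.0 × 3.02 / (43.7×10⁹ × 3.469×10^-6) = 9.104×10^-3 rad.

0.522°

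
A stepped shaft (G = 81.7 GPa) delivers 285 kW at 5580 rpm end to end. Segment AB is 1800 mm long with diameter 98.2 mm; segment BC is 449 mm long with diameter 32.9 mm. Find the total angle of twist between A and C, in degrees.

1.40°

ω = 2π·5580/60 = 584.3 rad/s, so T = P/ω = 285×10³ / 584.3 = 487.7 N·m.
J_AB = π(0.0982)⁴/32 = 9.13×10^-6 m⁴; J_BC = π(0.0329)⁴/32 = 1.15×10^-7 m⁴.
θ = (T/G)·Σ L_i/J_i = (487.7/81.7×10⁹)·(1.80/9.13×10^-6 + 0.449/1.15×10^-7) = 0.02448 rad.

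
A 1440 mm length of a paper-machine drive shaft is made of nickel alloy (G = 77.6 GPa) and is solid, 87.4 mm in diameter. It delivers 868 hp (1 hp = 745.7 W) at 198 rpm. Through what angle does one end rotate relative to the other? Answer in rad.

0.101 rad

ω = 2π·198/60 = 20.73 rad/s, so T = P/ω = 868×745.7 / 20.73 = 31220 N·m.
J = πd⁴/32 = π(0.0874)⁴/32 = 5.729×10^-6 m⁴.
θ = T·L/(G·J) = 31220 × 1.44 / (77.6×10⁹ × 5.729×10^-6) = 0.1011 rad.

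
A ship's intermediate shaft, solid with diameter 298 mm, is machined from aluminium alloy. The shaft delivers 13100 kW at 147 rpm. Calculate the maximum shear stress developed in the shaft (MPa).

ω = 2π·147/60 = 15.39 rad/s, so T = P/ω = 13100×10³ / 15.39 = 851000 N·m.
J = πd⁴/32 = π(0.298)⁴/32 = 7.742×10^-4 m⁴.
τ_max = T·r/J = 851000 × 0.149 / 7.742×10^-4 = 1.638×10^8 Pa.

164 MPa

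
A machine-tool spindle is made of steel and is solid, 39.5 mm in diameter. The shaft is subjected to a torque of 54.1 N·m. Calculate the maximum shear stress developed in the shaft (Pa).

4.47e6 Pa

J = πd⁴/32 = π(0.0395)⁴/32 = 2.390×10^-7 m⁴.
τ_max = T·r/J = 54.10 × 0.0198 / 2.390×10^-7 = 4.471×10^6 Pa.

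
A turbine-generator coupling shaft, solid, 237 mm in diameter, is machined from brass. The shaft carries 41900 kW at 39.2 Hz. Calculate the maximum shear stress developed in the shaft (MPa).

65.1 MPa

ω = 2π·39.2 = 246.3 rad/s, so T = P/ω = 41900×10³ / 246.3 = 170100 N·m.
J = πd⁴/32 = π(0.237)⁴/32 = 3.097×10^-4 m⁴.
τ_max = T·r/J = 170100 × 0.118 / 3.097×10^-4 = 6.508×10^7 Pa.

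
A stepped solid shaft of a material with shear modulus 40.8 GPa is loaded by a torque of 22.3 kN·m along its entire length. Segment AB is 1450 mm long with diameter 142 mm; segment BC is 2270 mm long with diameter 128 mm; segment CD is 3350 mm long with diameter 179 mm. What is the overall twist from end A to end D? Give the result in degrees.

4.88°

J_AB = π(0.142)⁴/32 = 3.99×10^-5 m⁴; J_BC = π(0.128)⁴/32 = 2.64×10^-5 m⁴; J_CD = π(0.179)⁴/32 = 1.01×10^-4 m⁴.
θ = (T/G)·Σ L_i/J_i = (22300/40.8×10⁹)·(1.45/3.99×10^-5 + 2.27/2.64×10^-5 + 3.35/1.01×10^-4) = 0.08510 rad.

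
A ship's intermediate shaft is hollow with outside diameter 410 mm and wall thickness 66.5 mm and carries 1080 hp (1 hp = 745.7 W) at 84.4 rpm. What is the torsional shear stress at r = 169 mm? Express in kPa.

ω = 2π·84.4/60 = 8.838 rad/s, so T = P/ω = 1080×745.7 / 8.838 = 91120 N·m.
J = π(d_o⁴ − d_i⁴)/32 = π(0.410⁴ − 0.277⁴)/32 = 2.196×10^-3 m⁴.
Shear stress varies linearly with radius: τ = T·r/J = 91120 × 0.169 / 2.196×10^-3 = 7.012×10^6 Pa.

7010 kPa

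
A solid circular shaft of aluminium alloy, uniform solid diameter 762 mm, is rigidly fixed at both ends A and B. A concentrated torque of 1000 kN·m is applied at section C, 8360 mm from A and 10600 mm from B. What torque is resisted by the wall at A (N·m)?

559000 N·m

With uniform GJ and both ends fixed, compatibility θ_AC = θ_CB gives T_A·a = T_B·b, together with T_A + T_B = T₀.
T_A = T₀·b/(a+b) = 1.000e6·10600/18960 = 559100 N·m; T_B = 440900 N·m.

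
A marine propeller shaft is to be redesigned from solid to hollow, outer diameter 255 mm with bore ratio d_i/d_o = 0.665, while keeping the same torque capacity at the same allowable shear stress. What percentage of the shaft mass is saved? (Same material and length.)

Equal τ_max and T ⇒ the solid shaft needs d_s³ = d_o³(1−k⁴), so d_s = 255·(1−0.665⁴)^(1/3) = 237.2 mm.
Area ratio A_h/A_s = d_o²(1−k²)/d_s² = (1−k²)/(1−k⁴)^(2/3) = 0.6449.
Mass saving = 1 − 0.6449 = 35.5 %.

35.5 %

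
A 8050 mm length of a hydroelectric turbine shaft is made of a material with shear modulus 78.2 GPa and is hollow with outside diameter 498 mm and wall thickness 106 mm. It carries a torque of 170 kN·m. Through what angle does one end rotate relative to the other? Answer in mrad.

J = π(d_o⁴ − d_i⁴)/32 = π(0.498⁴ − 0.286⁴)/32 = 5.381×10^-3 m⁴.
θ = T·L/(G·J) = 170000 × 8.05 / (78.2×10⁹ × 5.381×10^-3) = 3.252×10^-3 rad.

3.25 mrad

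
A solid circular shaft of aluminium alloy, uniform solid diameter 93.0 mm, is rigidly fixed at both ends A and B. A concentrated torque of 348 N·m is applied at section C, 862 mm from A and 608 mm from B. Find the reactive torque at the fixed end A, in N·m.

With uniform GJ and both ends fixed, compatibility θ_AC = θ_CB gives T_A·a = T_B·b, together with T_A + T_B = T₀.
T_A = T₀·b/(a+b) = 348.0·608/1470 = 143.9 N·m; T_B = 204.1 N·m.

144 N·m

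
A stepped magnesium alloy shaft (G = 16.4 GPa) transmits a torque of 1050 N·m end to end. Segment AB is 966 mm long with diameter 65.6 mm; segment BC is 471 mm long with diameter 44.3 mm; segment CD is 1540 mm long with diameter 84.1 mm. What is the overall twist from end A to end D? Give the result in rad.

0.134 rad

J_AB = π(0.0656)⁴/32 = 1.82×10^-6 m⁴; J_BC = π(0.0443)⁴/32 = 3.78×10^-7 m⁴; J_CD = π(0.0841)⁴/32 = 4.91×10^-6 m⁴.
θ = (T/G)·Σ L_i/J_i = (1050/16.4×10⁹)·(0.966/1.82×10^-6 + 0.471/3.78×10^-7 + 1.54/4.91×10^-6) = 0.1338 rad.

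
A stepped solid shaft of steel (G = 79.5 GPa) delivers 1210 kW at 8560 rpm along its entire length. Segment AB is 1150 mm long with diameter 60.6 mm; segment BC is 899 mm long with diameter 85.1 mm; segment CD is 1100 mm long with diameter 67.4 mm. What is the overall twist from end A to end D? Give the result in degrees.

1.54°

ω = 2π·8560/60 = 896.4 rad/s, so T = P/ω = 1210×10³ / 896.4 = 1350 N·m.
J_AB = π(0.0606)⁴/32 = 1.32×10^-6 m⁴; J_BC = π(0.0851)⁴/32 = 5.15×10^-6 m⁴; J_CD = π(0.0674)⁴/32 = 2.03×10^-6 m⁴.
θ = (T/G)·Σ L_i/J_i = (1350/79.5×10⁹)·(1.15/1.32×10^-6 + 0.899/5.15×10^-6 + 1.10/2.03×10^-6) = 0.02693 rad.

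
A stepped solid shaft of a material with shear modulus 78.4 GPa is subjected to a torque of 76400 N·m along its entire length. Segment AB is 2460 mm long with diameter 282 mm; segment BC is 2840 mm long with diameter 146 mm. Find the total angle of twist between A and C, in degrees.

J_AB = π(0.282)⁴/32 = 6.21×10^-4 m⁴; J_BC = π(0.146)⁴/32 = 4.46×10^-5 m⁴.
θ = (T/G)·Σ L_i/J_i = (76400/78.4×10⁹)·(2.46/6.21×10^-4 + 2.84/4.46×10^-5) = 0.06590 rad.

3.78°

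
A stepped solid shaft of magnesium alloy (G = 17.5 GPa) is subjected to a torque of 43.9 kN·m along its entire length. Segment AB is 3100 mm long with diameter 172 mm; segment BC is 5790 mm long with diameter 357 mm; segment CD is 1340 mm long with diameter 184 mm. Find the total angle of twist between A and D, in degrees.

J_AB = π(0.172)⁴/32 = 8.59×10^-5 m⁴; J_BC = π(0.357)⁴/32 = 1.59×10^-3 m⁴; J_CD = π(0.184)⁴/32 = 1.13×10^-4 m⁴.
θ = (T/G)·Σ L_i/J_i = (43900/17.5×10⁹)·(3.10/8.59×10^-5 + 5.79/1.59×10^-3 + 1.34/1.13×10^-4) = 0.1295 rad.

7.42°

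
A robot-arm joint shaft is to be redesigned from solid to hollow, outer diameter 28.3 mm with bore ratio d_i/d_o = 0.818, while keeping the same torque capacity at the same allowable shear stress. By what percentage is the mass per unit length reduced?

50.8 %

Equal τ_max and T ⇒ the solid shaft needs d_s³ = d_o³(1−k⁴), so d_s = 28.3·(1−0.818⁴)^(1/3) = 23.22 mm.
Area ratio A_h/A_s = d_o²(1−k²)/d_s² = (1−k²)/(1−k⁴)^(2/3) = 0.4915.
Mass saving = 1 − 0.4915 = 50.8 %.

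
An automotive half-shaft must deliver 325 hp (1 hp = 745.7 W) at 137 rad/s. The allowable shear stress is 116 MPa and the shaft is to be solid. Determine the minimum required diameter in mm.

ω = 137 rad/s, so T = P/ω = 325×745.7 / 137.0 = 1769 N·m.
For a solid shaft τ_max = 16T/(πd³), so d = (16T/(π τ_allow))^(1/3) = (16·1769/(π·1.16×10^8))^(1/3) = 0.04267 m.

42.7 mm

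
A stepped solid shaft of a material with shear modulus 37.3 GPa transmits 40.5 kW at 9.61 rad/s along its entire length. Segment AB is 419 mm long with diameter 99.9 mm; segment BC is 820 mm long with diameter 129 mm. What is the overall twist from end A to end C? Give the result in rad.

0.00825 rad

ω = 9.61 rad/s, so T = P/ω = 40.5×10³ / 9.610 = 4214 N·m.
J_AB = π(0.0999)⁴/32 = 9.78×10^-6 m⁴; J_BC = π(0.129)⁴/32 = 2.72×10^-5 m⁴.
θ = (T/G)·Σ L_i/J_i = (4214/37.3×10⁹)·(0.419/9.78×10^-6 + 0.820/2.72×10^-5) = 8.249×10^-3 rad.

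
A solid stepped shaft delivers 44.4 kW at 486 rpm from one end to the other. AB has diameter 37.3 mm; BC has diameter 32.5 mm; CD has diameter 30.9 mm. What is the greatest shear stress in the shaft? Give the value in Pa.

1.51e8 Pa

ω = 2π·486/60 = 50.89 rad/s, so T = P/ω = 44.4×10³ / 50.89 = 872.4 N·m.
Under the same torque, τ_max = 16T/(πd³) is largest where d is smallest — segment CD (d = 30.9 mm).
τ_max = 16·872.4/(π·(0.0309)³) = 1.506×10^8 Pa.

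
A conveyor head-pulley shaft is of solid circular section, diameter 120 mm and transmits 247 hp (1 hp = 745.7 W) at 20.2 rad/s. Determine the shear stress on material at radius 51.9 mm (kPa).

ω = 20.2 rad/s, so T = P/ω = 247×745.7 / 20.20 = 9118 N·m.
J = πd⁴/32 = π(0.120)⁴/32 = 2.036×10^-5 m⁴.
Shear stress varies linearly with radius: τ = T·r/J = 9118 × 0.0519 / 2.036×10^-5 = 2.325×10^7 Pa.

23200 kPa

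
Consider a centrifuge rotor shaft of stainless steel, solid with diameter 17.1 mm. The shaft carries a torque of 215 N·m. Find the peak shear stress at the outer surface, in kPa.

219000 kPa

J = πd⁴/32 = π(0.0171)⁴/32 = 8.394×10^-9 m⁴.
τ_max = T·r/J = 215.0 × 0.00855 / 8.394×10^-9 = 2.190×10^8 Pa.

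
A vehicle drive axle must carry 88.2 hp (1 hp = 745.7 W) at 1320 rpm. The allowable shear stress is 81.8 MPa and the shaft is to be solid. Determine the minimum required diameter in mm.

30.9 mm

ω = 2π·1320/60 = 138.2 rad/s, so T = P/ω = 88.2×745.7 / 138.2 = 475.8 N·m.
For a solid shaft τ_max = 16T/(πd³), so d = (16T/(π τ_allow))^(1/3) = (16·475.8/(π·8.18×10^7))^(1/3) = 0.03094 m.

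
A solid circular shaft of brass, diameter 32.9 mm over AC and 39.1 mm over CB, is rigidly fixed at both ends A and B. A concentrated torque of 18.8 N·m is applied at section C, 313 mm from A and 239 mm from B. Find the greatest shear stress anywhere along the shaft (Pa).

1.16e6 Pa

Compatibility: T_A·a/J_AC = T_B·b/J_CB with T_A + T_B = T₀.
J_AC = 1.15×10^-7 m⁴, J_CB = 2.29×10^-7 m⁴, so T_A = T₀·(J_AC/a)/((J_AC/a)+(J_CB/b)) = 5.204 N·m, T_B = 13.60 N·m.
τ in each portion: τ_AC = 7.44×10^5 Pa, τ_CB = 1.16×10^6 Pa; maximum is in CB.
τ_max = T_CB·r/J = 13.60·0.0196/2.29×10^-7 = 1.158×10^6 Pa.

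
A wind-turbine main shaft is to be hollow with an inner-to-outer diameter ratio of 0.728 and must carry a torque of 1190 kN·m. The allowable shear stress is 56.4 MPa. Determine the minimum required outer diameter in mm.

For a hollow shaft with d_i/d_o = 0.728: τ_max = 16T/(π d_o³ (1−k⁴)), so d_o = [16T/(π τ_allow (1−k⁴))]^(1/3) = [16·1.190e6/(π·5.64×10^7·0.7191)]^(1/3) = 0.5307 m.

531 mm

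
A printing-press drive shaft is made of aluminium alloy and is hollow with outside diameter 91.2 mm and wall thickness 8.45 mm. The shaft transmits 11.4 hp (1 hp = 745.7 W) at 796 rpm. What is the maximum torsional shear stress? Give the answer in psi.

ω = 2π·796/60 = 83.36 rad/s, so T = P/ω = 11.4×745.7 / 83.36 = 102.0 N·m.
J = π(d_o⁴ − d_i⁴)/32 = π(0.0912⁴ − 0.0743⁴)/32 = 3.800×10^-6 m⁴.
τ_max = T·r/J = 102.0 × 0.0456 / 3.800×10^-6 = 1.224×10^6 Pa.

178 psi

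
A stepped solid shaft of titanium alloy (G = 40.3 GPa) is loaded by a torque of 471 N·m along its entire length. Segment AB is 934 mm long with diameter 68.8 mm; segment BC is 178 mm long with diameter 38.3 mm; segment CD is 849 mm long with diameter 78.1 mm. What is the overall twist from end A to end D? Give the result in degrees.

1.00°

J_AB = π(0.0688)⁴/32 = 2.20×10^-6 m⁴; J_BC = π(0.0383)⁴/32 = 2.11×10^-7 m⁴; J_CD = π(0.0781)⁴/32 = 3.65×10^-6 m⁴.
θ = (T/G)·Σ L_i/J_i = (471.0/40.3×10⁹)·(0.934/2.20×10^-6 + 0.178/2.11×10^-7 + 0.849/3.65×10^-6) = 0.01753 rad.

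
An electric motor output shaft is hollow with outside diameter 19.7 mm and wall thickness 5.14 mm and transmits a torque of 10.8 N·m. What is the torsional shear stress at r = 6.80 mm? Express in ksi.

0.760 ksi

J = π(d_o⁴ − d_i⁴)/32 = π(0.0197⁴ − 0.00942⁴)/32 = 1.401×10^-8 m⁴.
Shear stress varies linearly with radius: τ = T·r/J = 10.80 × 0.00680 / 1.401×10^-8 = 5.241×10^6 Pa.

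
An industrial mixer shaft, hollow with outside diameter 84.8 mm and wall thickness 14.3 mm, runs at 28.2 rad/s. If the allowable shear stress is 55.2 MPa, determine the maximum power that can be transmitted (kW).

150 kW

J = π(d_o⁴ − d_i⁴)/32 = π(0.0848⁴ − 0.0562⁴)/32 = 4.097×10^-6 m⁴.
T_max = τ_allow·J/r = 5.52×10^7 × 4.097×10^-6 / 0.0424 = 5334 N·m.
ω = 28.2 rad/s, so P_max = T_max·ω = 1.504×10^5 W.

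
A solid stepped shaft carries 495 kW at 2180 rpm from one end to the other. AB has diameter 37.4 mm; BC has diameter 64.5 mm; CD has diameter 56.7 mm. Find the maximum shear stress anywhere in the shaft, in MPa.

211 MPa

ω = 2π·2180/60 = 228.3 rad/s, so T = P/ω = 495×10³ / 228.3 = 2168 N·m.
Under the same torque, τ_max = 16T/(πd³) is largest where d is smallest — segment AB (d = 37.4 mm).
τ_max = 16·2168/(π·(0.0374)³) = 2.111×10^8 Pa.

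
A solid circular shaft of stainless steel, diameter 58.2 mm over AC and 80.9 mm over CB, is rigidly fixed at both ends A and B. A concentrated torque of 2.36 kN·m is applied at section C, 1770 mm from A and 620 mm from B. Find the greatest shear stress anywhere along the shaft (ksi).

3.01 ksi

Compatibility: T_A·a/J_AC = T_B·b/J_CB with T_A + T_B = T₀.
J_AC = 1.13×10^-6 m⁴, J_CB = 4.21×10^-6 m⁴, so T_A = T₀·(J_AC/a)/((J_AC/a)+(J_CB/b)) = 202.4 N·m, T_B = 2158 N·m.
τ in each portion: τ_AC = 5.23×10^6 Pa, τ_CB = 2.08×10^7 Pa; maximum is in CB.
τ_max = T_CB·r/J = 2158·0.0404/4.21×10^-6 = 2.075×10^7 Pa.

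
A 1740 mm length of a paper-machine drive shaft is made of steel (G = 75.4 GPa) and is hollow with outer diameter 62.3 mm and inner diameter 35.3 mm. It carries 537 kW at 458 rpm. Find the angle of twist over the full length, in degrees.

ω = 2π·458/60 = 47.96 rad/s, so T = P/ω = 537×10³ / 47.96 = 11200 N·m.
J = π(d_o⁴ − d_i⁴)/32 = π(0.0623⁴ − 0.0353⁴)/32 = 1.327×10^-6 m⁴.
θ = T·L/(G·J) = 11200 × 1.74 / (75.4×10⁹ × 1.327×10^-6) = 0.1948 rad.

11.2°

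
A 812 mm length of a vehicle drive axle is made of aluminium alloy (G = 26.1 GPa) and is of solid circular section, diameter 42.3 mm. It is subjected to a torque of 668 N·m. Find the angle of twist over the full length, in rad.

0.0661 rad

J = πd⁴/32 = π(0.0423)⁴/32 = 3.143×10^-7 m⁴.
θ = T·L/(G·J) = 668.0 × 0.812 / (26.1×10⁹ × 3.143×10^-7) = 0.06612 rad.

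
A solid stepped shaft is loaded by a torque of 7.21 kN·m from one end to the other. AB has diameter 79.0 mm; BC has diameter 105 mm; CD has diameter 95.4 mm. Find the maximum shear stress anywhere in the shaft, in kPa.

74500 kPa

Under the same torque, τ_max = 16T/(πd³) is largest where d is smallest — segment AB (d = 79.0 mm).
τ_max = 16·7210/(π·(0.0790)³) = 7.448×10^7 Pa.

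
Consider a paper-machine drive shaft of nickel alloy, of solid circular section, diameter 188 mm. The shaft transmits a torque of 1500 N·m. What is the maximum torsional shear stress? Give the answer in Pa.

1.15e6 Pa

J = πd⁴/32 = π(0.188)⁴/32 = 1.226×10^-4 m⁴.
τ_max = T·r/J = 1500 × 0.0940 / 1.226×10^-4 = 1.150×10^6 Pa.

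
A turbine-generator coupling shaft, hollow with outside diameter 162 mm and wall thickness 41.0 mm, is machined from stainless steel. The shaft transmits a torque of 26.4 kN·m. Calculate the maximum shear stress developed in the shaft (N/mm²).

33.6 N/mm²

J = π(d_o⁴ − d_i⁴)/32 = π(0.162⁴ − 0.0800⁴)/32 = 6.360×10^-5 m⁴.
τ_max = T·r/J = 26400 × 0.0810 / 6.360×10^-5 = 3.362×10^7 Pa.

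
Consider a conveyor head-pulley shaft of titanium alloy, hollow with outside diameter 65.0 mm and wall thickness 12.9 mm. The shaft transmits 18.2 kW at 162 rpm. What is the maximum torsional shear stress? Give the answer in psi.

ω = 2π·162/60 = 16.96 rad/s, so T = P/ω = 18.2×10³ / 16.96 = 1073 N·m.
J = π(d_o⁴ − d_i⁴)/32 = π(0.0650⁴ − 0.0392⁴)/32 = 1.521×10^-6 m⁴.
τ_max = T·r/J = 1073 × 0.0325 / 1.521×10^-6 = 2.293×10^7 Pa.

3330 psi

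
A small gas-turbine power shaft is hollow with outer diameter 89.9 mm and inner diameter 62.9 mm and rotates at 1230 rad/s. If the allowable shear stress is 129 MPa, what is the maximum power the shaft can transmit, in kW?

17200 kW

J = π(d_o⁴ − d_i⁴)/32 = π(0.0899⁴ − 0.0629⁴)/32 = 4.876×10^-6 m⁴.
T_max = τ_allow·J/r = 1.29×10^8 × 4.876×10^-6 / 0.0450 = 13990 N·m.
ω = 1230 rad/s, so P_max = T_max·ω = 1.721×10^7 W.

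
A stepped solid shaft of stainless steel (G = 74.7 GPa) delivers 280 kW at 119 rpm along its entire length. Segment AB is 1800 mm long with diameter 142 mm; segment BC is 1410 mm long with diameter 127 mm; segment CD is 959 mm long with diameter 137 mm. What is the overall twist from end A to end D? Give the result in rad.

0.0385 rad

ω = 2π·119/60 = 12.46 rad/s, so T = P/ω = 280×10³ / 12.46 = 22470 N·m.
J_AB = π(0.142)⁴/32 = 3.99×10^-5 m⁴; J_BC = π(0.127)⁴/32 = 2.55×10^-5 m⁴; J_CD = π(0.137)⁴/32 = 3.46×10^-5 m⁴.
θ = (T/G)·Σ L_i/J_i = (22470/74.7×10⁹)·(1.80/3.99×10^-5 + 1.41/2.55×10^-5 + 0.959/3.46×10^-5) = 0.03851 rad.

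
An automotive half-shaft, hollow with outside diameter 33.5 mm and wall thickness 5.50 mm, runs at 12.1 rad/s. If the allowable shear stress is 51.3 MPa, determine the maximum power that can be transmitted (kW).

J = π(d_o⁴ − d_i⁴)/32 = π(0.0335⁴ − 0.0225⁴)/32 = 9.848×10^-8 m⁴.
T_max = τ_allow·J/r = 5.13×10^7 × 9.848×10^-8 / 0.0168 = 301.6 N·m.
ω = 12.1 rad/s, so P_max = T_max·ω = 3650 W.

3.65 kW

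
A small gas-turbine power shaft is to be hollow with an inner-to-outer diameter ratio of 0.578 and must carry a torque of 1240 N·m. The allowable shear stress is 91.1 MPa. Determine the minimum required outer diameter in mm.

For a hollow shaft with d_i/d_o = 0.578: τ_max = 16T/(π d_o³ (1−k⁴)), so d_o = [16T/(π τ_allow (1−k⁴))]^(1/3) = [16·1240/(π·9.11×10^7·0.8884)]^(1/3) = 0.04273 m.

42.7 mm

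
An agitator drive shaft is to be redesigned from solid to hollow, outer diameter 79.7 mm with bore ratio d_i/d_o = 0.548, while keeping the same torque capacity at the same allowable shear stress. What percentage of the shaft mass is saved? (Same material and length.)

25.5 %

Equal τ_max and T ⇒ the solid shaft needs d_s³ = d_o³(1−k⁴), so d_s = 79.7·(1−0.548⁴)^(1/3) = 77.23 mm.
Area ratio A_h/A_s = d_o²(1−k²)/d_s² = (1−k²)/(1−k⁴)^(2/3) = 0.7452.
Mass saving = 1 − 0.7452 = 25.5 %.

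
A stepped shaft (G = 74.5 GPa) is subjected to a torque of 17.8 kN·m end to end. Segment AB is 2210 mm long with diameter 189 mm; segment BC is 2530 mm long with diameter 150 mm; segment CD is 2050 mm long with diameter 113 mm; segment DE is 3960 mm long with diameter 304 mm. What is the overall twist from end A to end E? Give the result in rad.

J_AB = π(0.189)⁴/32 = 1.25×10^-4 m⁴; J_BC = π(0.150)⁴/32 = 4.97×10^-5 m⁴; J_CD = π(0.113)⁴/32 = 1.60×10^-5 m⁴; J_DE = π(0.304)⁴/32 = 8.38×10^-4 m⁴.
θ = (T/G)·Σ L_i/J_i = (17800/74.5×10⁹)·(2.21/1.25×10^-4 + 2.53/4.97×10^-5 + 2.05/1.60×10^-5 + 3.96/8.38×10^-4) = 0.04810 rad.

0.0481 rad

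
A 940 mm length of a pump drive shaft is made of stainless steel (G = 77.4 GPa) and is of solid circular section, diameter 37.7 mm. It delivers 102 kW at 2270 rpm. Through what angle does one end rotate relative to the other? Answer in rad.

0.0263 rad

ω = 2π·2270/60 = 237.7 rad/s, so T = P/ω = 102×10³ / 237.7 = 429.1 N·m.
J = πd⁴/32 = π(0.0377)⁴/32 = 1.983×10^-7 m⁴.
θ = T·L/(G·J) = 429.1 × 0.940 / (77.4×10⁹ × 1.983×10^-7) = 0.02628 rad.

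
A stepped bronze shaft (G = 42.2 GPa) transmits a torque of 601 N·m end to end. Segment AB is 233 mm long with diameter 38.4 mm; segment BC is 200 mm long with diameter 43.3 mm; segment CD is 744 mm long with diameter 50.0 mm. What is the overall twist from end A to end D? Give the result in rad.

J_AB = π(0.0384)⁴/32 = 2.13×10^-7 m⁴; J_BC = π(0.0433)⁴/32 = 3.45×10^-7 m⁴; J_CD = π(0.0500)⁴/32 = 6.14×10^-7 m⁴.
θ = (T/G)·Σ L_i/J_i = (601.0/42.2×10⁹)·(0.233/2.13×10^-7 + 0.200/3.45×10^-7 + 0.744/6.14×10^-7) = 0.04107 rad.

0.0411 rad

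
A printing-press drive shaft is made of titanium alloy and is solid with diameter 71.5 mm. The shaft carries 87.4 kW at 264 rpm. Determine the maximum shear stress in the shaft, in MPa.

ω = 2π·264/60 = 27.65 rad/s, so T = P/ω = 87.4×10³ / 27.65 = 3161 N·m.
J = πd⁴/32 = π(0.0715)⁴/32 = 2.566×10^-6 m⁴.
τ_max = T·r/J = 3161 × 0.0357 / 2.566×10^-6 = 4.405×10^7 Pa.

44.0 MPa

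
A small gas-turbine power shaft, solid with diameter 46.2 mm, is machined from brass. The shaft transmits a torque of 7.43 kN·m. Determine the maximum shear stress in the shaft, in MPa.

J = πd⁴/32 = π(0.0462)⁴/32 = 4.473×10^-7 m⁴.
τ_max = T·r/J = 7430 × 0.0231 / 4.473×10^-7 = 3.837×10^8 Pa.

384 MPa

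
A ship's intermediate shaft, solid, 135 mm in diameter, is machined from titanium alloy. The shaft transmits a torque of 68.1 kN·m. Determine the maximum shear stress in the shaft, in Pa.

J = πd⁴/32 = π(0.135)⁴/32 = 3.261×10^-5 m⁴.
τ_max = T·r/J = 68100 × 0.0675 / 3.261×10^-5 = 1.410×10^8 Pa.

1.41e8 Pa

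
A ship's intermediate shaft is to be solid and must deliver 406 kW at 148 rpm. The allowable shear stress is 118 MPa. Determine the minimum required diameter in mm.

104 mm

ω = 2π·148/60 = 15.50 rad/s, so T = P/ω = 406×10³ / 15.50 = 26200 N·m.
For a solid shaft τ_max = 16T/(πd³), so d = (16T/(π τ_allow))^(1/3) = (16·26200/(π·1.18×10^8))^(1/3) = 0.1042 m.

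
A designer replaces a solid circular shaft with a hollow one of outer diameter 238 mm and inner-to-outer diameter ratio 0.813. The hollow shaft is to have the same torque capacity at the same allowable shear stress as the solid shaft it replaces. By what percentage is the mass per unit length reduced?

50.3 %

Equal τ_max and T ⇒ the solid shaft needs d_s³ = d_o³(1−k⁴), so d_s = 238·(1−0.813⁴)^(1/3) = 196.5 mm.
Area ratio A_h/A_s = d_o²(1−k²)/d_s² = (1−k²)/(1−k⁴)^(2/3) = 0.4972.
Mass saving = 1 − 0.4972 = 50.3 %.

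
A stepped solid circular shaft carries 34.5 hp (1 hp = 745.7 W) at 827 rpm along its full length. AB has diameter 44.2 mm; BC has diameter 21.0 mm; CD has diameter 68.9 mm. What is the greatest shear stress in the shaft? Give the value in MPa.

ω = 2π·827/60 = 86.60 rad/s, so T = P/ω = 34.5×745.7 / 86.60 = 297.1 N·m.
Under the same torque, τ_max = 16T/(πd³) is largest where d is smallest — segment BC (d = 21.0 mm).
τ_max = 16·297.1/(π·(0.0210)³) = 1.634×10^8 Pa.

163 MPa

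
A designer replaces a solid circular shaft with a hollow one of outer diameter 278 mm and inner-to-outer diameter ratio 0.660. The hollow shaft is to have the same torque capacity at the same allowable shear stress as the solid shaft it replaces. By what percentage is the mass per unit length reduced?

35.1 %

Equal τ_max and T ⇒ the solid shaft needs d_s³ = d_o³(1−k⁴), so d_s = 278·(1−0.660⁴)^(1/3) = 259.2 mm.
Area ratio A_h/A_s = d_o²(1−k²)/d_s² = (1−k²)/(1−k⁴)^(2/3) = 0.6494.
Mass saving = 1 − 0.6494 = 35.1 %.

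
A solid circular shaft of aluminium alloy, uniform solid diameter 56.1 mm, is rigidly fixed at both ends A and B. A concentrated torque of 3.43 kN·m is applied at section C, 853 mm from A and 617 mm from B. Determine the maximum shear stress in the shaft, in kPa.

57400 kPa

With uniform GJ and both ends fixed, compatibility θ_AC = θ_CB gives T_A·a = T_B·b, together with T_A + T_B = T₀.
T_A = T₀·b/(a+b) = 3430·617/1470 = 1440 N·m; T_B = 1990 N·m.
τ in each portion: τ_AC = 4.15×10^7 Pa, τ_CB = 5.74×10^7 Pa; maximum is in CB.
τ_max = T_CB·r/J = 1990·0.0281/9.72×10^-7 = 5.741×10^7 Pa.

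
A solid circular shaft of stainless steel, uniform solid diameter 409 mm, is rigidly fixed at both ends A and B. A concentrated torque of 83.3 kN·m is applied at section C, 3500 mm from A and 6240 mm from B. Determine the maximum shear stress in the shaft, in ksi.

0.576 ksi

With uniform GJ and both ends fixed, compatibility θ_AC = θ_CB gives T_A·a = T_B·b, together with T_A + T_B = T₀.
T_A = T₀·b/(a+b) = 83300·6240/9740 = 53370 N·m; T_B = 29930 N·m.
τ in each portion: τ_AC = 3.97×10^6 Pa, τ_CB = 2.23×10^6 Pa; maximum is in AC.
τ_max = T_AC·r/J = 53370·0.204/2.75×10^-3 = 3.973×10^6 Pa.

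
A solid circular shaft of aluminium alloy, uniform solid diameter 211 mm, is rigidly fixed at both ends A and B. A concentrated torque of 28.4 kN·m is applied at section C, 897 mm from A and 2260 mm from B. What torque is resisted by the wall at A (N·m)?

With uniform GJ and both ends fixed, compatibility θ_AC = θ_CB gives T_A·a = T_B·b, together with T_A + T_B = T₀.
T_A = T₀·b/(a+b) = 28400·2260/3157 = 20330 N·m; T_B = 8069 N·m.

20300 N·m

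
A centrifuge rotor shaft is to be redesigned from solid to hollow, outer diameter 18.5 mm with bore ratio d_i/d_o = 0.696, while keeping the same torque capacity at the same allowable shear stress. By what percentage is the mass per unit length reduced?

Equal τ_max and T ⇒ the solid shaft needs d_s³ = d_o³(1−k⁴), so d_s = 18.5·(1−0.696⁴)^(1/3) = 16.92 mm.
Area ratio A_h/A_s = d_o²(1−k²)/d_s² = (1−k²)/(1−k⁴)^(2/3) = 0.6162.
Mass saving = 1 − 0.6162 = 38.4 %.

38.4 %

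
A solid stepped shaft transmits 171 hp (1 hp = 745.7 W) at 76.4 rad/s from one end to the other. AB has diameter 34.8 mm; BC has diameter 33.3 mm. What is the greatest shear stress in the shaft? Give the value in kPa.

230000 kPa

ω = 76.4 rad/s, so T = P/ω = 171×745.7 / 76.40 = 1669 N·m.
Under the same torque, τ_max = 16T/(πd³) is largest where d is smallest — segment BC (d = 33.3 mm).
τ_max = 16·1669/(π·(0.0333)³) = 2.302×10^8 Pa.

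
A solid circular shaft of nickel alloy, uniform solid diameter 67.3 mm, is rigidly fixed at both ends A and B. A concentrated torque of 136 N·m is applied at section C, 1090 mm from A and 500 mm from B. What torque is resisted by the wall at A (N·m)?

42.8 N·m

With uniform GJ and both ends fixed, compatibility θ_AC = θ_CB gives T_A·a = T_B·b, together with T_A + T_B = T₀.
T_A = T₀·b/(a+b) = 136.0·500/1590 = 42.77 N·m; T_B = 93.23 N·m.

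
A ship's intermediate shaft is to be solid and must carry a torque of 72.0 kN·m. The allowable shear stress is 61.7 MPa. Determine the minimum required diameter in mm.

For a solid shaft τ_max = 16T/(πd³), so d = (16T/(π τ_allow))^(1/3) = (16·72000/(π·6.17×10^7))^(1/3) = 0.1811 m.

181 mm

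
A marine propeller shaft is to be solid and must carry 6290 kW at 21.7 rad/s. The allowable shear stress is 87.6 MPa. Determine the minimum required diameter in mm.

ω = 21.7 rad/s, so T = P/ω = 6290×10³ / 21.70 = 289900 N·m.
For a solid shaft τ_max = 16T/(πd³), so d = (16T/(π τ_allow))^(1/3) = (16·289900/(π·8.76×10^7))^(1/3) = 0.2564 m.

256 mm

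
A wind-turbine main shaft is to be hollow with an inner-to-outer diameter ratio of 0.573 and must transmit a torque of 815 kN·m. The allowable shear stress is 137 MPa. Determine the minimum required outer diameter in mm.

For a hollow shaft with d_i/d_o = 0.573: τ_max = 16T/(π d_o³ (1−k⁴)), so d_o = [16T/(π τ_allow (1−k⁴))]^(1/3) = [16·815000/(π·1.37×10^8·0.8922)]^(1/3) = 0.3238 m.

324 mm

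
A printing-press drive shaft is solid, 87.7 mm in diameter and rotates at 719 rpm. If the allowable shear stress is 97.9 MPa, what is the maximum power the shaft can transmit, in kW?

976 kW

J = πd⁴/32 = π(0.0877)⁴/32 = 5.808×10^-6 m⁴.
T_max = τ_allow·J/r = 9.79×10^7 × 5.808×10^-6 / 0.0439 = 12970 N·m.
ω = 2π·719/60 = 75.29 rad/s, so P_max = T_max·ω = 9.763×10^5 W.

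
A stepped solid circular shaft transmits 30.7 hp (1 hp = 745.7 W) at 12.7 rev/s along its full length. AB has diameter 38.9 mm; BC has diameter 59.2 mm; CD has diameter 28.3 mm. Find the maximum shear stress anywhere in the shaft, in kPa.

64500 kPa

ω = 2π·12.7 = 79.80 rad/s, so T = P/ω = 30.7×745.7 / 79.80 = 286.9 N·m.
Under the same torque, τ_max = 16T/(πd³) is largest where d is smallest — segment CD (d = 28.3 mm).
τ_max = 16·286.9/(π·(0.0283)³) = 6.447×10^7 Pa.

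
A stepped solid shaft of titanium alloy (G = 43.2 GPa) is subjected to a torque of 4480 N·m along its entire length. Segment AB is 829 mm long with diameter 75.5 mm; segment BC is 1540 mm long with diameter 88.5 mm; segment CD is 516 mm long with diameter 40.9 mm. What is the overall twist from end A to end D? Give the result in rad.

J_AB = π(0.0755)⁴/32 = 3.19×10^-6 m⁴; J_BC = π(0.0885)⁴/32 = 6.02×10^-6 m⁴; J_CD = π(0.0409)⁴/32 = 2.75×10^-7 m⁴.
θ = (T/G)·Σ L_i/J_i = (4480/43.2×10⁹)·(0.829/3.19×10^-6 + 1.54/6.02×10^-6 + 0.516/2.75×10^-7) = 0.2483 rad.

0.248 rad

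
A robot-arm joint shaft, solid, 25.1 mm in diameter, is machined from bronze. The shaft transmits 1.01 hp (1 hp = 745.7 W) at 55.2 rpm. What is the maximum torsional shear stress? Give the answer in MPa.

ω = 2π·55.2/60 = 5.781 rad/s, so T = P/ω = 1.01×745.7 / 5.781 = 130.3 N·m.
J = πd⁴/32 = π(0.0251)⁴/32 = 3.897×10^-8 m⁴.
τ_max = T·r/J = 130.3 × 0.0126 / 3.897×10^-8 = 4.196×10^7 Pa.

42.0 MPa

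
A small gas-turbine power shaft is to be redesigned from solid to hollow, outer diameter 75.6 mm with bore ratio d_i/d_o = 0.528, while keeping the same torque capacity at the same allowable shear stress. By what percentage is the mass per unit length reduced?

23.9 %

Equal τ_max and T ⇒ the solid shaft needs d_s³ = d_o³(1−k⁴), so d_s = 75.6·(1−0.528⁴)^(1/3) = 73.59 mm.
Area ratio A_h/A_s = d_o²(1−k²)/d_s² = (1−k²)/(1−k⁴)^(2/3) = 0.7612.
Mass saving = 1 − 0.7612 = 23.9 %.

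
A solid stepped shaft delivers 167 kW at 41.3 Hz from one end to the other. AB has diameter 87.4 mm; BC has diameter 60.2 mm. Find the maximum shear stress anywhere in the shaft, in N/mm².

ω = 2π·41.3 = 259.5 rad/s, so T = P/ω = 167×10³ / 259.5 = 643.6 N·m.
Under the same torque, τ_max = 16T/(πd³) is largest where d is smallest — segment BC (d = 60.2 mm).
τ_max = 16·643.6/(π·(0.0602)³) = 1.502×10^7 Pa.

15.0 N/mm²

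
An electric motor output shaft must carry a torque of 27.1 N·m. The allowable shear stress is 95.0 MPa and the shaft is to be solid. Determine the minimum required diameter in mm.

11.3 mm

For a solid shaft τ_max = 16T/(πd³), so d = (16T/(π τ_allow))^(1/3) = (16·27.10/(π·9.50×10^7))^(1/3) = 0.01133 m.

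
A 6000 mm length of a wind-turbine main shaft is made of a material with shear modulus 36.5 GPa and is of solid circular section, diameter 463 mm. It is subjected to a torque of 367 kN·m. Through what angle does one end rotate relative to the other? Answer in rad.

0.0134 rad

J = πd⁴/32 = π(0.463)⁴/32 = 4.512×10^-3 m⁴.
θ = T·L/(G·J) = 367000 × 6.00 / (36.5×10⁹ × 4.512×10^-3) = 0.01337 rad.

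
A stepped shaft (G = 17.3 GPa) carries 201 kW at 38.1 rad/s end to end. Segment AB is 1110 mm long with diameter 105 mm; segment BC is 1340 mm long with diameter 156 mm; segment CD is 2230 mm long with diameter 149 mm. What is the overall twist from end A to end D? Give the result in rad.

0.0494 rad

ω = 38.1 rad/s, so T = P/ω = 201×10³ / 38.10 = 5276 N·m.
J_AB = π(0.105)⁴/32 = 1.19×10^-5 m⁴; J_BC = π(0.156)⁴/32 = 5.81×10^-5 m⁴; J_CD = π(0.149)⁴/32 = 4.84×10^-5 m⁴.
θ = (T/G)·Σ L_i/J_i = (5276/17.3×10⁹)·(1.11/1.19×10^-5 + 1.34/5.81×10^-5 + 2.23/4.84×10^-5) = 0.04945 rad.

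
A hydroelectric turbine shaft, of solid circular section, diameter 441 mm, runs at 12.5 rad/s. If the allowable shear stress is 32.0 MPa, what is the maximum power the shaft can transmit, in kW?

6740 kW

J = πd⁴/32 = π(0.441)⁴/32 = 3.713×10^-3 m⁴.
T_max = τ_allow·J/r = 3.20×10^7 × 3.713×10^-3 / 0.221 = 538900 N·m.
ω = 12.5 rad/s, so P_max = T_max·ω = 6.736×10^6 W.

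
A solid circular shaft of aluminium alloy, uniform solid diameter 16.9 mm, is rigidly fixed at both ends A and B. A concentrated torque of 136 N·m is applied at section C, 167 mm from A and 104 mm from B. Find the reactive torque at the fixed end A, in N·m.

With uniform GJ and both ends fixed, compatibility θ_AC = θ_CB gives T_A·a = T_B·b, together with T_A + T_B = T₀.
T_A = T₀·b/(a+b) = 136.0·104/271.0 = 52.19 N·m; T_B = 83.81 N·m.

52.2 N·m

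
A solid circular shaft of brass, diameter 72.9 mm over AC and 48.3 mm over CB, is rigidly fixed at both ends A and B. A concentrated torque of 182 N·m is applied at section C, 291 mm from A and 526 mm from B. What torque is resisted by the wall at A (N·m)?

Compatibility: T_A·a/J_AC = T_B·b/J_CB with T_A + T_B = T₀.
J_AC = 2.77×10^-6 m⁴, J_CB = 5.34×10^-7 m⁴, so T_A = T₀·(J_AC/a)/((J_AC/a)+(J_CB/b)) = 164.5 N·m, T_B = 17.53 N·m.

164 N·m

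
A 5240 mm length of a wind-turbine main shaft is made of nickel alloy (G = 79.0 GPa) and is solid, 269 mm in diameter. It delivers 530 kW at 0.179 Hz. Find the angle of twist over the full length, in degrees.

ω = 2π·0.179 = 1.125 rad/s, so T = P/ω = 530×10³ / 1.125 = 471200 N·m.
J = πd⁴/32 = π(0.269)⁴/32 = 5.141×10^-4 m⁴.
θ = T·L/(G·J) = 471200 × 5.24 / (79.0×10⁹ × 5.141×10^-4) = 0.06080 rad.

3.48°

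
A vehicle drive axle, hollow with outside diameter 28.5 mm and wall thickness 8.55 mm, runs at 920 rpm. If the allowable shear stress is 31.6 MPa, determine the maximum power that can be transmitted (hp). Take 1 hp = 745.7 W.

18.1 hp

J = π(d_o⁴ − d_i⁴)/32 = π(0.0285⁴ − 0.0114⁴)/32 = 6.311×10^-8 m⁴.
T_max = τ_allow·J/r = 3.16×10^7 × 6.311×10^-8 / 0.0143 = 140.0 N·m.
ω = 2π·920/60 = 96.34 rad/s, so P_max = T_max·ω = 1.348×10^4 W.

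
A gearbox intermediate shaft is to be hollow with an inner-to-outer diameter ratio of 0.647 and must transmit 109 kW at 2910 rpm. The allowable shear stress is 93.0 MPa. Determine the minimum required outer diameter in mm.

28.7 mm

ω = 2π·2910/60 = 304.7 rad/s, so T = P/ω = 109×10³ / 304.7 = 357.7 N·m.
For a hollow shaft with d_i/d_o = 0.647: τ_max = 16T/(π d_o³ (1−k⁴)), so d_o = [16T/(π τ_allow (1−k⁴))]^(1/3) = [16·357.7/(π·9.30×10^7·0.8248)]^(1/3) = 0.02874 m.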